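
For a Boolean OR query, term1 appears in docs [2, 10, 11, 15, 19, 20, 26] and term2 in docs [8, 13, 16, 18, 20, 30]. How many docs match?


Boolean OR: find union of posting lists
term1 docs: [2, 10, 11, 15, 19, 20, 26]
term2 docs: [8, 13, 16, 18, 20, 30]
Union: [2, 8, 10, 11, 13, 15, 16, 18, 19, 20, 26, 30]
|union| = 12

12


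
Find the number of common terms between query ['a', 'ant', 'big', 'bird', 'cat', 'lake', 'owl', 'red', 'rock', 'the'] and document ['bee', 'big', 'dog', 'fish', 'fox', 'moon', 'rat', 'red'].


Query terms: ['a', 'ant', 'big', 'bird', 'cat', 'lake', 'owl', 'red', 'rock', 'the']
Document terms: ['bee', 'big', 'dog', 'fish', 'fox', 'moon', 'rat', 'red']
Common terms: ['big', 'red']
Overlap count = 2

2


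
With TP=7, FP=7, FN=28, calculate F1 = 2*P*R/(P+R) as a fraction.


F1 = 2 * P * R / (P + R)
P = TP/(TP+FP) = 7/14 = 1/2
R = TP/(TP+FN) = 7/35 = 1/5
2 * P * R = 2 * 1/2 * 1/5 = 1/5
P + R = 1/2 + 1/5 = 7/10
F1 = 1/5 / 7/10 = 2/7

2/7


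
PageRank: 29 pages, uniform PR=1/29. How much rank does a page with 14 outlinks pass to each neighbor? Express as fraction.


Initial PR = 1/29 = 1/29
Outlinks = 14
Contribution per link = PR / outlinks
= 1/29 / 14
= 1/406

1/406


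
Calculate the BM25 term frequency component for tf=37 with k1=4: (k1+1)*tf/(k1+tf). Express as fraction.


BM25 TF component = (k1+1)*tf / (k1+tf)
k1 = 4, tf = 37
Numerator = (4+1)*37 = 185
Denominator = 4 + 37 = 41
= 185/41 = 185/41

185/41


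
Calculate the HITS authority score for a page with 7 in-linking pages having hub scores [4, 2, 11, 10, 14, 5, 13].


Authority = sum of hub scores of in-linkers
In-link 1: hub score = 4
In-link 2: hub score = 2
In-link 3: hub score = 11
In-link 4: hub score = 10
In-link 5: hub score = 14
In-link 6: hub score = 5
In-link 7: hub score = 13
Authority = 4 + 2 + 11 + 10 + 14 + 5 + 13 = 59

59


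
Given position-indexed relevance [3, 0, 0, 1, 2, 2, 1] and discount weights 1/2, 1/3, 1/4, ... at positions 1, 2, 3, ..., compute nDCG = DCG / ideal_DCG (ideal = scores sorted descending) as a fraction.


Position discount weights w_i = 1/(i+1) for i=1..7:
Weights = [1/2, 1/3, 1/4, 1/5, 1/6, 1/7, 1/8]
Actual relevance: [3, 0, 0, 1, 2, 2, 1]
DCG = 3/2 + 0/3 + 0/4 + 1/5 + 2/6 + 2/7 + 1/8 = 2053/840
Ideal relevance (sorted desc): [3, 2, 2, 1, 1, 0, 0]
Ideal DCG = 3/2 + 2/3 + 2/4 + 1/5 + 1/6 + 0/7 + 0/8 = 91/30
nDCG = DCG / ideal_DCG = 2053/840 / 91/30 = 2053/2548

2053/2548


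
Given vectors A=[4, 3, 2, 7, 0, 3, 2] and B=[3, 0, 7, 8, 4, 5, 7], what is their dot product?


Dot product = sum of element-wise products
A[0]*B[0] = 4*3 = 12
A[1]*B[1] = 3*0 = 0
A[2]*B[2] = 2*7 = 14
A[3]*B[3] = 7*8 = 56
A[4]*B[4] = 0*4 = 0
A[5]*B[5] = 3*5 = 15
A[6]*B[6] = 2*7 = 14
Sum = 12 + 0 + 14 + 56 + 0 + 15 + 14 = 111

111


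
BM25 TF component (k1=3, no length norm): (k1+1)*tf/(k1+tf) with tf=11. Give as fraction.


BM25 TF component = (k1+1)*tf / (k1+tf)
k1 = 3, tf = 11
Numerator = (3+1)*11 = 44
Denominator = 3 + 11 = 14
= 44/14 = 22/7

22/7


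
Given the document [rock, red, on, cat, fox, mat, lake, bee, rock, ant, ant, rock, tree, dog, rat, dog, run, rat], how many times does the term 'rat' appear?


Document has 18 words
Scanning for 'rat':
Found at positions: [14, 17]
Count = 2

2


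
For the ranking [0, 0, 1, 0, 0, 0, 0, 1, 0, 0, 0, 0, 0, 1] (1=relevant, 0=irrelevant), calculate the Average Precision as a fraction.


Computing P@k for each relevant position:
Position 1: not relevant
Position 2: not relevant
Position 3: relevant, P@3 = 1/3 = 1/3
Position 4: not relevant
Position 5: not relevant
Position 6: not relevant
Position 7: not relevant
Position 8: relevant, P@8 = 2/8 = 1/4
Position 9: not relevant
Position 10: not relevant
Position 11: not relevant
Position 12: not relevant
Position 13: not relevant
Position 14: relevant, P@14 = 3/14 = 3/14
Sum of P@k = 1/3 + 1/4 + 3/14 = 67/84
AP = 67/84 / 3 = 67/252

67/252


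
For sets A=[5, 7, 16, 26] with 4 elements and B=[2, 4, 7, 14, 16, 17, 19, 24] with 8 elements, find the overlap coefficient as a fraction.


A intersect B = [7, 16]
|A intersect B| = 2
min(|A|, |B|) = min(4, 8) = 4
Overlap = 2 / 4 = 1/2

1/2


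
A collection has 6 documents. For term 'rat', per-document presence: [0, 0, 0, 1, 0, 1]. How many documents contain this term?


Checking each document for 'rat':
Doc 1: absent
Doc 2: absent
Doc 3: absent
Doc 4: present
Doc 5: absent
Doc 6: present
df = sum of presences = 0 + 0 + 0 + 1 + 0 + 1 = 2

2


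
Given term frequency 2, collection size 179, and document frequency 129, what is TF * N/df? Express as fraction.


TF * (N/df)
= 2 * (179/129)
= 2 * 179/129
= 358/129

358/129


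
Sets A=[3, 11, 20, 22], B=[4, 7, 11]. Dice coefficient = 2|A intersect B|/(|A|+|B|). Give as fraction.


A intersect B = [11]
|A intersect B| = 1
|A| = 4, |B| = 3
Dice = 2*1 / (4+3)
= 2 / 7 = 2/7

2/7


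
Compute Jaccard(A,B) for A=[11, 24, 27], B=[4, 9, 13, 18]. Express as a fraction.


A intersect B = []
|A intersect B| = 0
A union B = [4, 9, 11, 13, 18, 24, 27]
|A union B| = 7
Jaccard = 0/7 = 0

0


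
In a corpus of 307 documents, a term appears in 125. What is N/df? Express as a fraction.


IDF ratio = N / df
= 307 / 125
= 307/125

307/125


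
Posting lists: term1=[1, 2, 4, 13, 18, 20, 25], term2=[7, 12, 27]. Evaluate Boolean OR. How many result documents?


Boolean OR: find union of posting lists
term1 docs: [1, 2, 4, 13, 18, 20, 25]
term2 docs: [7, 12, 27]
Union: [1, 2, 4, 7, 12, 13, 18, 20, 25, 27]
|union| = 10

10


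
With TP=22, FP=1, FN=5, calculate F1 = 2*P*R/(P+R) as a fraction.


F1 = 2 * P * R / (P + R)
P = TP/(TP+FP) = 22/23 = 22/23
R = TP/(TP+FN) = 22/27 = 22/27
2 * P * R = 2 * 22/23 * 22/27 = 968/621
P + R = 22/23 + 22/27 = 1100/621
F1 = 968/621 / 1100/621 = 22/25

22/25


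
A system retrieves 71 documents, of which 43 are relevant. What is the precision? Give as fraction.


Precision = relevant_retrieved / total_retrieved
= 43 / 71
= 43 / (43 + 28)
= 43/71

43/71


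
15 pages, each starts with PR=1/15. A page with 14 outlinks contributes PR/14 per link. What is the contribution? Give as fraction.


Initial PR = 1/15 = 1/15
Outlinks = 14
Contribution per link = PR / outlinks
= 1/15 / 14
= 1/210

1/210


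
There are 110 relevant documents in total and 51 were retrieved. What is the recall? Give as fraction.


Recall = retrieved_relevant / total_relevant
= 51 / 110
= 51 / (51 + 59)
= 51/110

51/110


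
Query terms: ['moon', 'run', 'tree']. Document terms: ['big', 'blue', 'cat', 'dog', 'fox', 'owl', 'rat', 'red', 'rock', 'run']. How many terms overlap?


Query terms: ['moon', 'run', 'tree']
Document terms: ['big', 'blue', 'cat', 'dog', 'fox', 'owl', 'rat', 'red', 'rock', 'run']
Common terms: ['run']
Overlap count = 1

1


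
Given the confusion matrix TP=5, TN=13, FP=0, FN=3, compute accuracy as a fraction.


Accuracy = (TP + TN) / (TP + TN + FP + FN)
TP + TN = 5 + 13 = 18
Total = 5 + 13 + 0 + 3 = 21
Accuracy = 18 / 21 = 6/7

6/7


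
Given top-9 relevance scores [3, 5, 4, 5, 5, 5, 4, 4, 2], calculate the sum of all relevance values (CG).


Cumulative Gain = sum of relevance scores
Position 1: rel=3, running sum=3
Position 2: rel=5, running sum=8
Position 3: rel=4, running sum=12
Position 4: rel=5, running sum=17
Position 5: rel=5, running sum=22
Position 6: rel=5, running sum=27
Position 7: rel=4, running sum=31
Position 8: rel=4, running sum=35
Position 9: rel=2, running sum=37
CG = 37

37


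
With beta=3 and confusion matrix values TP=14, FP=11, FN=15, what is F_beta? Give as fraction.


P = TP/(TP+FP) = 14/25 = 14/25
R = TP/(TP+FN) = 14/29 = 14/29
beta^2 = 3^2 = 9
(1 + beta^2) = 10
Numerator = (1+beta^2)*P*R = 392/145
Denominator = beta^2*P + R = 126/25 + 14/29 = 4004/725
F_beta = 70/143

70/143


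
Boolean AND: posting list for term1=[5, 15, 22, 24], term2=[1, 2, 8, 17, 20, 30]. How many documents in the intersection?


Boolean AND: find intersection of posting lists
term1 docs: [5, 15, 22, 24]
term2 docs: [1, 2, 8, 17, 20, 30]
Intersection: []
|intersection| = 0

0


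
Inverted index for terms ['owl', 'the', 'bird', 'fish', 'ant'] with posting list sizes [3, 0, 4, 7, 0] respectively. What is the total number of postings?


Summing posting list sizes:
'owl': 3 postings
'the': 0 postings
'bird': 4 postings
'fish': 7 postings
'ant': 0 postings
Total = 3 + 0 + 4 + 7 + 0 = 14

14


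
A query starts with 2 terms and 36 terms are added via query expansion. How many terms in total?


Original terms: 2
Expansion terms: 36
Total = 2 + 36 = 38

38


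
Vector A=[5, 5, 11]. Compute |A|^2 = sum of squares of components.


|A|^2 = sum of squared components
A[0]^2 = 5^2 = 25
A[1]^2 = 5^2 = 25
A[2]^2 = 11^2 = 121
Sum = 25 + 25 + 121 = 171

171


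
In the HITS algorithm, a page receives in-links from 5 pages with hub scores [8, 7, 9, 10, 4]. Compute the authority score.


Authority = sum of hub scores of in-linkers
In-link 1: hub score = 8
In-link 2: hub score = 7
In-link 3: hub score = 9
In-link 4: hub score = 10
In-link 5: hub score = 4
Authority = 8 + 7 + 9 + 10 + 4 = 38

38


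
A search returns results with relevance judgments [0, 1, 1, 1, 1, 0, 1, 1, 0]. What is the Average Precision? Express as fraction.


Computing P@k for each relevant position:
Position 1: not relevant
Position 2: relevant, P@2 = 1/2 = 1/2
Position 3: relevant, P@3 = 2/3 = 2/3
Position 4: relevant, P@4 = 3/4 = 3/4
Position 5: relevant, P@5 = 4/5 = 4/5
Position 6: not relevant
Position 7: relevant, P@7 = 5/7 = 5/7
Position 8: relevant, P@8 = 6/8 = 3/4
Position 9: not relevant
Sum of P@k = 1/2 + 2/3 + 3/4 + 4/5 + 5/7 + 3/4 = 439/105
AP = 439/105 / 6 = 439/630

439/630


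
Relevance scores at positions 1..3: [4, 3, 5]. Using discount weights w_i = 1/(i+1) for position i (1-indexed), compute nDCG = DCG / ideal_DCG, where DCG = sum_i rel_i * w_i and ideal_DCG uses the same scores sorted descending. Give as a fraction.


Position discount weights w_i = 1/(i+1) for i=1..3:
Weights = [1/2, 1/3, 1/4]
Actual relevance: [4, 3, 5]
DCG = 4/2 + 3/3 + 5/4 = 17/4
Ideal relevance (sorted desc): [5, 4, 3]
Ideal DCG = 5/2 + 4/3 + 3/4 = 55/12
nDCG = DCG / ideal_DCG = 17/4 / 55/12 = 51/55

51/55


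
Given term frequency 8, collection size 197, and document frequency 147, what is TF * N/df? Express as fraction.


TF * (N/df)
= 8 * (197/147)
= 8 * 197/147
= 1576/147

1576/147


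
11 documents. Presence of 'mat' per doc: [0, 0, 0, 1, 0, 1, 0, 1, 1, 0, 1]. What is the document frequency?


Checking each document for 'mat':
Doc 1: absent
Doc 2: absent
Doc 3: absent
Doc 4: present
Doc 5: absent
Doc 6: present
Doc 7: absent
Doc 8: present
Doc 9: present
Doc 10: absent
Doc 11: present
df = sum of presences = 0 + 0 + 0 + 1 + 0 + 1 + 0 + 1 + 1 + 0 + 1 = 5

5


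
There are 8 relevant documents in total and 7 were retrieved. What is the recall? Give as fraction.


Recall = retrieved_relevant / total_relevant
= 7 / 8
= 7 / (7 + 1)
= 7/8

7/8


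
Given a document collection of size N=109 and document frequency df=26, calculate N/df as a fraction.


IDF ratio = N / df
= 109 / 26
= 109/26

109/26


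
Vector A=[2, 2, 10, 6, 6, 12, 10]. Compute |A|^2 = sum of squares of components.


|A|^2 = sum of squared components
A[0]^2 = 2^2 = 4
A[1]^2 = 2^2 = 4
A[2]^2 = 10^2 = 100
A[3]^2 = 6^2 = 36
A[4]^2 = 6^2 = 36
A[5]^2 = 12^2 = 144
A[6]^2 = 10^2 = 100
Sum = 4 + 4 + 100 + 36 + 36 + 144 + 100 = 424

424


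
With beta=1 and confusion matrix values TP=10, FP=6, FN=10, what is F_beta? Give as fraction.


P = TP/(TP+FP) = 10/16 = 5/8
R = TP/(TP+FN) = 10/20 = 1/2
beta^2 = 1^2 = 1
(1 + beta^2) = 2
Numerator = (1+beta^2)*P*R = 5/8
Denominator = beta^2*P + R = 5/8 + 1/2 = 9/8
F_beta = 5/9

5/9


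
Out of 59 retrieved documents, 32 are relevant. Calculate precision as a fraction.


Precision = relevant_retrieved / total_retrieved
= 32 / 59
= 32 / (32 + 27)
= 32/59

32/59


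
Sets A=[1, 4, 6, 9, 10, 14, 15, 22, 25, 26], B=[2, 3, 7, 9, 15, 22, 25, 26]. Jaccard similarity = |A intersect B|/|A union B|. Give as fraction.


A intersect B = [9, 15, 22, 25, 26]
|A intersect B| = 5
A union B = [1, 2, 3, 4, 6, 7, 9, 10, 14, 15, 22, 25, 26]
|A union B| = 13
Jaccard = 5/13 = 5/13

5/13


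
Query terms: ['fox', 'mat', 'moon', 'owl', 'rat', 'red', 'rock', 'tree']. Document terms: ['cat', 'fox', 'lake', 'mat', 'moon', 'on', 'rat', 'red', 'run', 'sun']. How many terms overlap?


Query terms: ['fox', 'mat', 'moon', 'owl', 'rat', 'red', 'rock', 'tree']
Document terms: ['cat', 'fox', 'lake', 'mat', 'moon', 'on', 'rat', 'red', 'run', 'sun']
Common terms: ['fox', 'mat', 'moon', 'rat', 'red']
Overlap count = 5

5


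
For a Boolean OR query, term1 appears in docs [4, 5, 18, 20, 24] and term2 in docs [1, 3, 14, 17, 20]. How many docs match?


Boolean OR: find union of posting lists
term1 docs: [4, 5, 18, 20, 24]
term2 docs: [1, 3, 14, 17, 20]
Union: [1, 3, 4, 5, 14, 17, 18, 20, 24]
|union| = 9

9


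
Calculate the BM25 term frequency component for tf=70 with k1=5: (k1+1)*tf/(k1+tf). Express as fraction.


BM25 TF component = (k1+1)*tf / (k1+tf)
k1 = 5, tf = 70
Numerator = (5+1)*70 = 420
Denominator = 5 + 70 = 75
= 420/75 = 28/5

28/5


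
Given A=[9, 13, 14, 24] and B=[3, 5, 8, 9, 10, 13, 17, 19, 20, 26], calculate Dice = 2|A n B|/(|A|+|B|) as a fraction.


A intersect B = [9, 13]
|A intersect B| = 2
|A| = 4, |B| = 10
Dice = 2*2 / (4+10)
= 4 / 14 = 2/7

2/7


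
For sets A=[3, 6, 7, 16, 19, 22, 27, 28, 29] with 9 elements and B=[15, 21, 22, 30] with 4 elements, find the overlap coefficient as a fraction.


A intersect B = [22]
|A intersect B| = 1
min(|A|, |B|) = min(9, 4) = 4
Overlap = 1 / 4 = 1/4

1/4


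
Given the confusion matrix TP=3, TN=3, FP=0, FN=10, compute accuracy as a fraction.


Accuracy = (TP + TN) / (TP + TN + FP + FN)
TP + TN = 3 + 3 = 6
Total = 3 + 3 + 0 + 10 = 16
Accuracy = 6 / 16 = 3/8

3/8


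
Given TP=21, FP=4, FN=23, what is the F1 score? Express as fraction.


F1 = 2 * P * R / (P + R)
P = TP/(TP+FP) = 21/25 = 21/25
R = TP/(TP+FN) = 21/44 = 21/44
2 * P * R = 2 * 21/25 * 21/44 = 441/550
P + R = 21/25 + 21/44 = 1449/1100
F1 = 441/550 / 1449/1100 = 14/23

14/23


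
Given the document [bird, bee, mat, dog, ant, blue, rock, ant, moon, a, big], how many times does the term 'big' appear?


Document has 11 words
Scanning for 'big':
Found at positions: [10]
Count = 1

1


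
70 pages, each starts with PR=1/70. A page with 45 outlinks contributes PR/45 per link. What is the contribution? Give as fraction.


Initial PR = 1/70 = 1/70
Outlinks = 45
Contribution per link = PR / outlinks
= 1/70 / 45
= 1/3150

1/3150


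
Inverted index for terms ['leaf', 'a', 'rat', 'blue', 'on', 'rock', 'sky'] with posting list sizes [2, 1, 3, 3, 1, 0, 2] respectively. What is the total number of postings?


Summing posting list sizes:
'leaf': 2 postings
'a': 1 postings
'rat': 3 postings
'blue': 3 postings
'on': 1 postings
'rock': 0 postings
'sky': 2 postings
Total = 2 + 1 + 3 + 3 + 1 + 0 + 2 = 12

12


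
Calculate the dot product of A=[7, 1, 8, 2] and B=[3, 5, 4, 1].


Dot product = sum of element-wise products
A[0]*B[0] = 7*3 = 21
A[1]*B[1] = 1*5 = 5
A[2]*B[2] = 8*4 = 32
A[3]*B[3] = 2*1 = 2
Sum = 21 + 5 + 32 + 2 = 60

60


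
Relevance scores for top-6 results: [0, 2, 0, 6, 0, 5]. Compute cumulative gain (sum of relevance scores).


Cumulative Gain = sum of relevance scores
Position 1: rel=0, running sum=0
Position 2: rel=2, running sum=2
Position 3: rel=0, running sum=2
Position 4: rel=6, running sum=8
Position 5: rel=0, running sum=8
Position 6: rel=5, running sum=13
CG = 13

13


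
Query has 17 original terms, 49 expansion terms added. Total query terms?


Original terms: 17
Expansion terms: 49
Total = 17 + 49 = 66

66


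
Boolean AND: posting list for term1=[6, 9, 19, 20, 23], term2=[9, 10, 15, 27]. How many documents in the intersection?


Boolean AND: find intersection of posting lists
term1 docs: [6, 9, 19, 20, 23]
term2 docs: [9, 10, 15, 27]
Intersection: [9]
|intersection| = 1

1


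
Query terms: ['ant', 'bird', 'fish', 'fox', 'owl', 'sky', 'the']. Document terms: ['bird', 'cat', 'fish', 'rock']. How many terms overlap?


Query terms: ['ant', 'bird', 'fish', 'fox', 'owl', 'sky', 'the']
Document terms: ['bird', 'cat', 'fish', 'rock']
Common terms: ['bird', 'fish']
Overlap count = 2

2


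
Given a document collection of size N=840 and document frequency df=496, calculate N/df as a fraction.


IDF ratio = N / df
= 840 / 496
= 105/62

105/62


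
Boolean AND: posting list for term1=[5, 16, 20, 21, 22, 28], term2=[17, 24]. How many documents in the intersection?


Boolean AND: find intersection of posting lists
term1 docs: [5, 16, 20, 21, 22, 28]
term2 docs: [17, 24]
Intersection: []
|intersection| = 0

0


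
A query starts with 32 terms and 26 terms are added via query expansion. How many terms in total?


Original terms: 32
Expansion terms: 26
Total = 32 + 26 = 58

58


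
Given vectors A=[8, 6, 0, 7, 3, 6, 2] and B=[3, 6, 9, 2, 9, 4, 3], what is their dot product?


Dot product = sum of element-wise products
A[0]*B[0] = 8*3 = 24
A[1]*B[1] = 6*6 = 36
A[2]*B[2] = 0*9 = 0
A[3]*B[3] = 7*2 = 14
A[4]*B[4] = 3*9 = 27
A[5]*B[5] = 6*4 = 24
A[6]*B[6] = 2*3 = 6
Sum = 24 + 36 + 0 + 14 + 27 + 24 + 6 = 131

131


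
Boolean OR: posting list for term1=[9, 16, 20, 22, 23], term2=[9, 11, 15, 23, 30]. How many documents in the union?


Boolean OR: find union of posting lists
term1 docs: [9, 16, 20, 22, 23]
term2 docs: [9, 11, 15, 23, 30]
Union: [9, 11, 15, 16, 20, 22, 23, 30]
|union| = 8

8


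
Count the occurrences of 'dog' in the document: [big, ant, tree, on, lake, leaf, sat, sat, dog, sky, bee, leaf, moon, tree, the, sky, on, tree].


Document has 18 words
Scanning for 'dog':
Found at positions: [8]
Count = 1

1


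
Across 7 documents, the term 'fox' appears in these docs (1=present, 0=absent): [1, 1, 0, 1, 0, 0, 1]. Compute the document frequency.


Checking each document for 'fox':
Doc 1: present
Doc 2: present
Doc 3: absent
Doc 4: present
Doc 5: absent
Doc 6: absent
Doc 7: present
df = sum of presences = 1 + 1 + 0 + 1 + 0 + 0 + 1 = 4

4


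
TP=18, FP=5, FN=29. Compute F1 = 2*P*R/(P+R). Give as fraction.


F1 = 2 * P * R / (P + R)
P = TP/(TP+FP) = 18/23 = 18/23
R = TP/(TP+FN) = 18/47 = 18/47
2 * P * R = 2 * 18/23 * 18/47 = 648/1081
P + R = 18/23 + 18/47 = 1260/1081
F1 = 648/1081 / 1260/1081 = 18/35

18/35


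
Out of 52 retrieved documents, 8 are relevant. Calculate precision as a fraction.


Precision = relevant_retrieved / total_retrieved
= 8 / 52
= 8 / (8 + 44)
= 2/13

2/13


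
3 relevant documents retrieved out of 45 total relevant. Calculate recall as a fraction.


Recall = retrieved_relevant / total_relevant
= 3 / 45
= 3 / (3 + 42)
= 1/15

1/15


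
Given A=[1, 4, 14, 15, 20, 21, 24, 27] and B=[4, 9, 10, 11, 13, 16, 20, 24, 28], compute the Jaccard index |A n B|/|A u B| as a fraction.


A intersect B = [4, 20, 24]
|A intersect B| = 3
A union B = [1, 4, 9, 10, 11, 13, 14, 15, 16, 20, 21, 24, 27, 28]
|A union B| = 14
Jaccard = 3/14 = 3/14

3/14


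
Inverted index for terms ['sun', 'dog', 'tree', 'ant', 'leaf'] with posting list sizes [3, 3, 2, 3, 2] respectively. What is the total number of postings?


Summing posting list sizes:
'sun': 3 postings
'dog': 3 postings
'tree': 2 postings
'ant': 3 postings
'leaf': 2 postings
Total = 3 + 3 + 2 + 3 + 2 = 13

13


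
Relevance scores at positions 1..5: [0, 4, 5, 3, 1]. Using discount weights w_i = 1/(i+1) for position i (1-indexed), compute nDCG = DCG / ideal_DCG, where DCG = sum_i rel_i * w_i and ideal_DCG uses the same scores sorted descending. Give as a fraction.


Position discount weights w_i = 1/(i+1) for i=1..5:
Weights = [1/2, 1/3, 1/4, 1/5, 1/6]
Actual relevance: [0, 4, 5, 3, 1]
DCG = 0/2 + 4/3 + 5/4 + 3/5 + 1/6 = 67/20
Ideal relevance (sorted desc): [5, 4, 3, 1, 0]
Ideal DCG = 5/2 + 4/3 + 3/4 + 1/5 + 0/6 = 287/60
nDCG = DCG / ideal_DCG = 67/20 / 287/60 = 201/287

201/287


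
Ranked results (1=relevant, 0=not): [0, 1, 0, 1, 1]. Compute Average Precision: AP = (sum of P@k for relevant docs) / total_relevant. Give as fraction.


Computing P@k for each relevant position:
Position 1: not relevant
Position 2: relevant, P@2 = 1/2 = 1/2
Position 3: not relevant
Position 4: relevant, P@4 = 2/4 = 1/2
Position 5: relevant, P@5 = 3/5 = 3/5
Sum of P@k = 1/2 + 1/2 + 3/5 = 8/5
AP = 8/5 / 3 = 8/15

8/15


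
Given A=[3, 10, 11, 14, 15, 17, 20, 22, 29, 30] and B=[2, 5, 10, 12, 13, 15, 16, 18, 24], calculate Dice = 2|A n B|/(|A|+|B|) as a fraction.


A intersect B = [10, 15]
|A intersect B| = 2
|A| = 10, |B| = 9
Dice = 2*2 / (10+9)
= 4 / 19 = 4/19

4/19


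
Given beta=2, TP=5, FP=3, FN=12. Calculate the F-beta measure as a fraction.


P = TP/(TP+FP) = 5/8 = 5/8
R = TP/(TP+FN) = 5/17 = 5/17
beta^2 = 2^2 = 4
(1 + beta^2) = 5
Numerator = (1+beta^2)*P*R = 125/136
Denominator = beta^2*P + R = 5/2 + 5/17 = 95/34
F_beta = 25/76

25/76


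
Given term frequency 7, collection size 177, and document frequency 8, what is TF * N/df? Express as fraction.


TF * (N/df)
= 7 * (177/8)
= 7 * 177/8
= 1239/8

1239/8


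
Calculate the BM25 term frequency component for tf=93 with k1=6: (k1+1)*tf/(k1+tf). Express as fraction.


BM25 TF component = (k1+1)*tf / (k1+tf)
k1 = 6, tf = 93
Numerator = (6+1)*93 = 651
Denominator = 6 + 93 = 99
= 651/99 = 217/33

217/33


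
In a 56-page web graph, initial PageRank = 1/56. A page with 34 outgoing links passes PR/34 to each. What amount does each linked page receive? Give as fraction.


Initial PR = 1/56 = 1/56
Outlinks = 34
Contribution per link = PR / outlinks
= 1/56 / 34
= 1/1904

1/1904


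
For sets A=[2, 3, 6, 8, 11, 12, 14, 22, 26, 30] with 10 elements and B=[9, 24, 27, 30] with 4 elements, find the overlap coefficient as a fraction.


A intersect B = [30]
|A intersect B| = 1
min(|A|, |B|) = min(10, 4) = 4
Overlap = 1 / 4 = 1/4

1/4


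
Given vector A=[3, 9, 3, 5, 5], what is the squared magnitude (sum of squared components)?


|A|^2 = sum of squared components
A[0]^2 = 3^2 = 9
A[1]^2 = 9^2 = 81
A[2]^2 = 3^2 = 9
A[3]^2 = 5^2 = 25
A[4]^2 = 5^2 = 25
Sum = 9 + 81 + 9 + 25 + 25 = 149

149


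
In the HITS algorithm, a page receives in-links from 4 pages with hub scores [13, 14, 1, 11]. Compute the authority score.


Authority = sum of hub scores of in-linkers
In-link 1: hub score = 13
In-link 2: hub score = 14
In-link 3: hub score = 1
In-link 4: hub score = 11
Authority = 13 + 14 + 1 + 11 = 39

39


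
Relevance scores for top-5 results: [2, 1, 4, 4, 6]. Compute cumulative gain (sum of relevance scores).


Cumulative Gain = sum of relevance scores
Position 1: rel=2, running sum=2
Position 2: rel=1, running sum=3
Position 3: rel=4, running sum=7
Position 4: rel=4, running sum=11
Position 5: rel=6, running sum=17
CG = 17

17


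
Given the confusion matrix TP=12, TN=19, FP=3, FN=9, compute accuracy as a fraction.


Accuracy = (TP + TN) / (TP + TN + FP + FN)
TP + TN = 12 + 19 = 31
Total = 12 + 19 + 3 + 9 = 43
Accuracy = 31 / 43 = 31/43

31/43


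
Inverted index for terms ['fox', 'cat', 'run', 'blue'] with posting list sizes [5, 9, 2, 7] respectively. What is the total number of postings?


Summing posting list sizes:
'fox': 5 postings
'cat': 9 postings
'run': 2 postings
'blue': 7 postings
Total = 5 + 9 + 2 + 7 = 23

23


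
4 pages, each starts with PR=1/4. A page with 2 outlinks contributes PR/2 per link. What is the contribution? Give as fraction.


Initial PR = 1/4 = 1/4
Outlinks = 2
Contribution per link = PR / outlinks
= 1/4 / 2
= 1/8

1/8


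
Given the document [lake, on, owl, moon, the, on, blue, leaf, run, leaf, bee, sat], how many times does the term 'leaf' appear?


Document has 12 words
Scanning for 'leaf':
Found at positions: [7, 9]
Count = 2

2


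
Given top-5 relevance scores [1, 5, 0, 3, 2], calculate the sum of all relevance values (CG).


Cumulative Gain = sum of relevance scores
Position 1: rel=1, running sum=1
Position 2: rel=5, running sum=6
Position 3: rel=0, running sum=6
Position 4: rel=3, running sum=9
Position 5: rel=2, running sum=11
CG = 11

11


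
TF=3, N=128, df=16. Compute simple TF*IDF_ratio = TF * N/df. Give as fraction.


TF * (N/df)
= 3 * (128/16)
= 3 * 8
= 24

24


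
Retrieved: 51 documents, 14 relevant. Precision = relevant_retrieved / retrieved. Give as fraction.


Precision = relevant_retrieved / total_retrieved
= 14 / 51
= 14 / (14 + 37)
= 14/51

14/51


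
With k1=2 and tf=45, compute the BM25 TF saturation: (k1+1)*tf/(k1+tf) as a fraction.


BM25 TF component = (k1+1)*tf / (k1+tf)
k1 = 2, tf = 45
Numerator = (2+1)*45 = 135
Denominator = 2 + 45 = 47
= 135/47 = 135/47

135/47


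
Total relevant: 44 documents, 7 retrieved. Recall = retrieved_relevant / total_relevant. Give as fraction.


Recall = retrieved_relevant / total_relevant
= 7 / 44
= 7 / (7 + 37)
= 7/44

7/44


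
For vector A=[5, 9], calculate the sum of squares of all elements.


|A|^2 = sum of squared components
A[0]^2 = 5^2 = 25
A[1]^2 = 9^2 = 81
Sum = 25 + 81 = 106

106


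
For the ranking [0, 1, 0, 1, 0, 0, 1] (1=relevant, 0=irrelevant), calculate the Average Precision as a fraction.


Computing P@k for each relevant position:
Position 1: not relevant
Position 2: relevant, P@2 = 1/2 = 1/2
Position 3: not relevant
Position 4: relevant, P@4 = 2/4 = 1/2
Position 5: not relevant
Position 6: not relevant
Position 7: relevant, P@7 = 3/7 = 3/7
Sum of P@k = 1/2 + 1/2 + 3/7 = 10/7
AP = 10/7 / 3 = 10/21

10/21


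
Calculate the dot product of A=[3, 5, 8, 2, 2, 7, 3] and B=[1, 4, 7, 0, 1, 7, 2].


Dot product = sum of element-wise products
A[0]*B[0] = 3*1 = 3
A[1]*B[1] = 5*4 = 20
A[2]*B[2] = 8*7 = 56
A[3]*B[3] = 2*0 = 0
A[4]*B[4] = 2*1 = 2
A[5]*B[5] = 7*7 = 49
A[6]*B[6] = 3*2 = 6
Sum = 3 + 20 + 56 + 0 + 2 + 49 + 6 = 136

136


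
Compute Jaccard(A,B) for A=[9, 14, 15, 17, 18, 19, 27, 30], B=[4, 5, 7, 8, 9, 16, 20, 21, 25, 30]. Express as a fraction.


A intersect B = [9, 30]
|A intersect B| = 2
A union B = [4, 5, 7, 8, 9, 14, 15, 16, 17, 18, 19, 20, 21, 25, 27, 30]
|A union B| = 16
Jaccard = 2/16 = 1/8

1/8


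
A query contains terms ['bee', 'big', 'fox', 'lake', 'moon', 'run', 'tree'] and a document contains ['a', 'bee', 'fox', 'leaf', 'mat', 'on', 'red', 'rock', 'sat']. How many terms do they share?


Query terms: ['bee', 'big', 'fox', 'lake', 'moon', 'run', 'tree']
Document terms: ['a', 'bee', 'fox', 'leaf', 'mat', 'on', 'red', 'rock', 'sat']
Common terms: ['bee', 'fox']
Overlap count = 2

2


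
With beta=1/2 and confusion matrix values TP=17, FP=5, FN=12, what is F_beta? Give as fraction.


P = TP/(TP+FP) = 17/22 = 17/22
R = TP/(TP+FN) = 17/29 = 17/29
beta^2 = 1/2^2 = 1/4
(1 + beta^2) = 5/4
Numerator = (1+beta^2)*P*R = 1445/2552
Denominator = beta^2*P + R = 17/88 + 17/29 = 1989/2552
F_beta = 85/117

85/117


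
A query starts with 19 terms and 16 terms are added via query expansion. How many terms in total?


Original terms: 19
Expansion terms: 16
Total = 19 + 16 = 35

35


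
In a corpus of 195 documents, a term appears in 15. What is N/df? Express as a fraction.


IDF ratio = N / df
= 195 / 15
= 13

13


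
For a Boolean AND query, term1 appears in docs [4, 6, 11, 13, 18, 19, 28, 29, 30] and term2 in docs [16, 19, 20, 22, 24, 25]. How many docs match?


Boolean AND: find intersection of posting lists
term1 docs: [4, 6, 11, 13, 18, 19, 28, 29, 30]
term2 docs: [16, 19, 20, 22, 24, 25]
Intersection: [19]
|intersection| = 1

1


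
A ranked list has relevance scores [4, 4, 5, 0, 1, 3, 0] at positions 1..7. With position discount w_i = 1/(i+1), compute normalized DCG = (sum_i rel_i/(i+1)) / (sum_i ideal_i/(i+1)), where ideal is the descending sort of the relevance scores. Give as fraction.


Position discount weights w_i = 1/(i+1) for i=1..7:
Weights = [1/2, 1/3, 1/4, 1/5, 1/6, 1/7, 1/8]
Actual relevance: [4, 4, 5, 0, 1, 3, 0]
DCG = 4/2 + 4/3 + 5/4 + 0/5 + 1/6 + 3/7 + 0/8 = 145/28
Ideal relevance (sorted desc): [5, 4, 4, 3, 1, 0, 0]
Ideal DCG = 5/2 + 4/3 + 4/4 + 3/5 + 1/6 + 0/7 + 0/8 = 28/5
nDCG = DCG / ideal_DCG = 145/28 / 28/5 = 725/784

725/784


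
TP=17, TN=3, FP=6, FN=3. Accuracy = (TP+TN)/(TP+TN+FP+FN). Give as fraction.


Accuracy = (TP + TN) / (TP + TN + FP + FN)
TP + TN = 17 + 3 = 20
Total = 17 + 3 + 6 + 3 = 29
Accuracy = 20 / 29 = 20/29

20/29


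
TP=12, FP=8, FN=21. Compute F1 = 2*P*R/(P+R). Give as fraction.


F1 = 2 * P * R / (P + R)
P = TP/(TP+FP) = 12/20 = 3/5
R = TP/(TP+FN) = 12/33 = 4/11
2 * P * R = 2 * 3/5 * 4/11 = 24/55
P + R = 3/5 + 4/11 = 53/55
F1 = 24/55 / 53/55 = 24/53

24/53


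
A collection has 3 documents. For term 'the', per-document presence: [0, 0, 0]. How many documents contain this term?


Checking each document for 'the':
Doc 1: absent
Doc 2: absent
Doc 3: absent
df = sum of presences = 0 + 0 + 0 = 0

0


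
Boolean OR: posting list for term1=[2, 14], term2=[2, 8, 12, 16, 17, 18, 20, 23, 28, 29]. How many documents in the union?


Boolean OR: find union of posting lists
term1 docs: [2, 14]
term2 docs: [2, 8, 12, 16, 17, 18, 20, 23, 28, 29]
Union: [2, 8, 12, 14, 16, 17, 18, 20, 23, 28, 29]
|union| = 11

11


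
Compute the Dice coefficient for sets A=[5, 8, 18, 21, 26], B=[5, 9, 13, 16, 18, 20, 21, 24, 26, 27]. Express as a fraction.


A intersect B = [5, 18, 21, 26]
|A intersect B| = 4
|A| = 5, |B| = 10
Dice = 2*4 / (5+10)
= 8 / 15 = 8/15

8/15


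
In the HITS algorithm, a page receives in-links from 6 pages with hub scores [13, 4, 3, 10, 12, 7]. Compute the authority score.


Authority = sum of hub scores of in-linkers
In-link 1: hub score = 13
In-link 2: hub score = 4
In-link 3: hub score = 3
In-link 4: hub score = 10
In-link 5: hub score = 12
In-link 6: hub score = 7
Authority = 13 + 4 + 3 + 10 + 12 + 7 = 49

49


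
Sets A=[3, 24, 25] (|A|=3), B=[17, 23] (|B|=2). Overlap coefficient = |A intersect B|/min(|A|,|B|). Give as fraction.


A intersect B = []
|A intersect B| = 0
min(|A|, |B|) = min(3, 2) = 2
Overlap = 0 / 2 = 0

0


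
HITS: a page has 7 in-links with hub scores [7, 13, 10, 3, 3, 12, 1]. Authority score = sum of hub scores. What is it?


Authority = sum of hub scores of in-linkers
In-link 1: hub score = 7
In-link 2: hub score = 13
In-link 3: hub score = 10
In-link 4: hub score = 3
In-link 5: hub score = 3
In-link 6: hub score = 12
In-link 7: hub score = 1
Authority = 7 + 13 + 10 + 3 + 3 + 12 + 1 = 49

49


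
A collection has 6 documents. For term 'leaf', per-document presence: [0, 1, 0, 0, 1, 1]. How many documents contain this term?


Checking each document for 'leaf':
Doc 1: absent
Doc 2: present
Doc 3: absent
Doc 4: absent
Doc 5: present
Doc 6: present
df = sum of presences = 0 + 1 + 0 + 0 + 1 + 1 = 3

3


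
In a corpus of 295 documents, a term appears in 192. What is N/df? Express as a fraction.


IDF ratio = N / df
= 295 / 192
= 295/192

295/192


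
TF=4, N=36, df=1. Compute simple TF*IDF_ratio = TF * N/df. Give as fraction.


TF * (N/df)
= 4 * (36/1)
= 4 * 36
= 144

144


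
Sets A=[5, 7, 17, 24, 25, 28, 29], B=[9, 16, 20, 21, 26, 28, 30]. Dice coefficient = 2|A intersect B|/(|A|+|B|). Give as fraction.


A intersect B = [28]
|A intersect B| = 1
|A| = 7, |B| = 7
Dice = 2*1 / (7+7)
= 2 / 14 = 1/7

1/7


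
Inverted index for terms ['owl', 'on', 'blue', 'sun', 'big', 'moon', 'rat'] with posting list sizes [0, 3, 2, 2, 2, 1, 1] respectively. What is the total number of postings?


Summing posting list sizes:
'owl': 0 postings
'on': 3 postings
'blue': 2 postings
'sun': 2 postings
'big': 2 postings
'moon': 1 postings
'rat': 1 postings
Total = 0 + 3 + 2 + 2 + 2 + 1 + 1 = 11

11


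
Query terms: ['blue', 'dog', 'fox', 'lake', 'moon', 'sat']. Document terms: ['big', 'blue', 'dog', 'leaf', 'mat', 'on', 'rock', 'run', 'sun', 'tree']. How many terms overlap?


Query terms: ['blue', 'dog', 'fox', 'lake', 'moon', 'sat']
Document terms: ['big', 'blue', 'dog', 'leaf', 'mat', 'on', 'rock', 'run', 'sun', 'tree']
Common terms: ['blue', 'dog']
Overlap count = 2

2


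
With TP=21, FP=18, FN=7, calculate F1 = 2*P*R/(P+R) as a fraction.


F1 = 2 * P * R / (P + R)
P = TP/(TP+FP) = 21/39 = 7/13
R = TP/(TP+FN) = 21/28 = 3/4
2 * P * R = 2 * 7/13 * 3/4 = 21/26
P + R = 7/13 + 3/4 = 67/52
F1 = 21/26 / 67/52 = 42/67

42/67


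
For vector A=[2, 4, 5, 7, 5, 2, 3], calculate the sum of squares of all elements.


|A|^2 = sum of squared components
A[0]^2 = 2^2 = 4
A[1]^2 = 4^2 = 16
A[2]^2 = 5^2 = 25
A[3]^2 = 7^2 = 49
A[4]^2 = 5^2 = 25
A[5]^2 = 2^2 = 4
A[6]^2 = 3^2 = 9
Sum = 4 + 16 + 25 + 49 + 25 + 4 + 9 = 132

132


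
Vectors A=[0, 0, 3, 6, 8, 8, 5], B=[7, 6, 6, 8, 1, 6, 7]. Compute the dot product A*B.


Dot product = sum of element-wise products
A[0]*B[0] = 0*7 = 0
A[1]*B[1] = 0*6 = 0
A[2]*B[2] = 3*6 = 18
A[3]*B[3] = 6*8 = 48
A[4]*B[4] = 8*1 = 8
A[5]*B[5] = 8*6 = 48
A[6]*B[6] = 5*7 = 35
Sum = 0 + 0 + 18 + 48 + 8 + 48 + 35 = 157

157


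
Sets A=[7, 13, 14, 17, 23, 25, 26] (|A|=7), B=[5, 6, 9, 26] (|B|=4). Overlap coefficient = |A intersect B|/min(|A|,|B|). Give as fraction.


A intersect B = [26]
|A intersect B| = 1
min(|A|, |B|) = min(7, 4) = 4
Overlap = 1 / 4 = 1/4

1/4


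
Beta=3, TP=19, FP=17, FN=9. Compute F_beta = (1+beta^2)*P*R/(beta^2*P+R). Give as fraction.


P = TP/(TP+FP) = 19/36 = 19/36
R = TP/(TP+FN) = 19/28 = 19/28
beta^2 = 3^2 = 9
(1 + beta^2) = 10
Numerator = (1+beta^2)*P*R = 1805/504
Denominator = beta^2*P + R = 19/4 + 19/28 = 38/7
F_beta = 95/144

95/144


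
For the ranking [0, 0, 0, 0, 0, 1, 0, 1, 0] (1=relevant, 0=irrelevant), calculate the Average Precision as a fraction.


Computing P@k for each relevant position:
Position 1: not relevant
Position 2: not relevant
Position 3: not relevant
Position 4: not relevant
Position 5: not relevant
Position 6: relevant, P@6 = 1/6 = 1/6
Position 7: not relevant
Position 8: relevant, P@8 = 2/8 = 1/4
Position 9: not relevant
Sum of P@k = 1/6 + 1/4 = 5/12
AP = 5/12 / 2 = 5/24

5/24


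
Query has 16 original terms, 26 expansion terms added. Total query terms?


Original terms: 16
Expansion terms: 26
Total = 16 + 26 = 42

42


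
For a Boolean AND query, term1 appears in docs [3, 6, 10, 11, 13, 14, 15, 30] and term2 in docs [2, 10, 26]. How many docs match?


Boolean AND: find intersection of posting lists
term1 docs: [3, 6, 10, 11, 13, 14, 15, 30]
term2 docs: [2, 10, 26]
Intersection: [10]
|intersection| = 1

1


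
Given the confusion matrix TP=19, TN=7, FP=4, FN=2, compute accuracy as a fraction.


Accuracy = (TP + TN) / (TP + TN + FP + FN)
TP + TN = 19 + 7 = 26
Total = 19 + 7 + 4 + 2 = 32
Accuracy = 26 / 32 = 13/16

13/16


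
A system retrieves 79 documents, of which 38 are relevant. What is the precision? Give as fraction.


Precision = relevant_retrieved / total_retrieved
= 38 / 79
= 38 / (38 + 41)
= 38/79

38/79


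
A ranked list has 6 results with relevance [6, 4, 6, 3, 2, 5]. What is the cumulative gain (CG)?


Cumulative Gain = sum of relevance scores
Position 1: rel=6, running sum=6
Position 2: rel=4, running sum=10
Position 3: rel=6, running sum=16
Position 4: rel=3, running sum=19
Position 5: rel=2, running sum=21
Position 6: rel=5, running sum=26
CG = 26

26


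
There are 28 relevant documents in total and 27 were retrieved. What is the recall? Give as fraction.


Recall = retrieved_relevant / total_relevant
= 27 / 28
= 27 / (27 + 1)
= 27/28

27/28


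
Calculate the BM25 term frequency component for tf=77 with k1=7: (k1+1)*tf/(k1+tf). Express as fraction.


BM25 TF component = (k1+1)*tf / (k1+tf)
k1 = 7, tf = 77
Numerator = (7+1)*77 = 616
Denominator = 7 + 77 = 84
= 616/84 = 22/3

22/3


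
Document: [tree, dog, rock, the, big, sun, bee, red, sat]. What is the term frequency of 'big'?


Document has 9 words
Scanning for 'big':
Found at positions: [4]
Count = 1

1


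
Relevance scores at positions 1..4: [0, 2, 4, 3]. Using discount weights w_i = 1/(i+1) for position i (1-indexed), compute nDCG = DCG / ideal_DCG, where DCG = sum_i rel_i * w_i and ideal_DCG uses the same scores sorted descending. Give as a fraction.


Position discount weights w_i = 1/(i+1) for i=1..4:
Weights = [1/2, 1/3, 1/4, 1/5]
Actual relevance: [0, 2, 4, 3]
DCG = 0/2 + 2/3 + 4/4 + 3/5 = 34/15
Ideal relevance (sorted desc): [4, 3, 2, 0]
Ideal DCG = 4/2 + 3/3 + 2/4 + 0/5 = 7/2
nDCG = DCG / ideal_DCG = 34/15 / 7/2 = 68/105

68/105


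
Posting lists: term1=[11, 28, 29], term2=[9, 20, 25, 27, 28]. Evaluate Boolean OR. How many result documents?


Boolean OR: find union of posting lists
term1 docs: [11, 28, 29]
term2 docs: [9, 20, 25, 27, 28]
Union: [9, 11, 20, 25, 27, 28, 29]
|union| = 7

7


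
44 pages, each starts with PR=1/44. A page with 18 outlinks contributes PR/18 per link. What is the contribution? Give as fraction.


Initial PR = 1/44 = 1/44
Outlinks = 18
Contribution per link = PR / outlinks
= 1/44 / 18
= 1/792

1/792


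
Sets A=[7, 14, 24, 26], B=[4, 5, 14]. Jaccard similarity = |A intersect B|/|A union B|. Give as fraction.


A intersect B = [14]
|A intersect B| = 1
A union B = [4, 5, 7, 14, 24, 26]
|A union B| = 6
Jaccard = 1/6 = 1/6

1/6


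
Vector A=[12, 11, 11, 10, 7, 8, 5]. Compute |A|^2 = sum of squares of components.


|A|^2 = sum of squared components
A[0]^2 = 12^2 = 144
A[1]^2 = 11^2 = 121
A[2]^2 = 11^2 = 121
A[3]^2 = 10^2 = 100
A[4]^2 = 7^2 = 49
A[5]^2 = 8^2 = 64
A[6]^2 = 5^2 = 25
Sum = 144 + 121 + 121 + 100 + 49 + 64 + 25 = 624

624


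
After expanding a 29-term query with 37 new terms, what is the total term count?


Original terms: 29
Expansion terms: 37
Total = 29 + 37 = 66

66


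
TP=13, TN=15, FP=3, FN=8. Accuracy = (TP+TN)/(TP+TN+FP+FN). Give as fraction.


Accuracy = (TP + TN) / (TP + TN + FP + FN)
TP + TN = 13 + 15 = 28
Total = 13 + 15 + 3 + 8 = 39
Accuracy = 28 / 39 = 28/39

28/39


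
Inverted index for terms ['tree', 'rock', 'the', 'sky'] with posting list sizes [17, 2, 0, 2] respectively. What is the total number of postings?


Summing posting list sizes:
'tree': 17 postings
'rock': 2 postings
'the': 0 postings
'sky': 2 postings
Total = 17 + 2 + 0 + 2 = 21

21


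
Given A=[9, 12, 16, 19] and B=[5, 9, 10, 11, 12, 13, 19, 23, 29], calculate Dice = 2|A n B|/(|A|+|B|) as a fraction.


A intersect B = [9, 12, 19]
|A intersect B| = 3
|A| = 4, |B| = 9
Dice = 2*3 / (4+9)
= 6 / 13 = 6/13

6/13


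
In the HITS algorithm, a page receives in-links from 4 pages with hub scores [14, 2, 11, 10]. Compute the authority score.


Authority = sum of hub scores of in-linkers
In-link 1: hub score = 14
In-link 2: hub score = 2
In-link 3: hub score = 11
In-link 4: hub score = 10
Authority = 14 + 2 + 11 + 10 = 37

37


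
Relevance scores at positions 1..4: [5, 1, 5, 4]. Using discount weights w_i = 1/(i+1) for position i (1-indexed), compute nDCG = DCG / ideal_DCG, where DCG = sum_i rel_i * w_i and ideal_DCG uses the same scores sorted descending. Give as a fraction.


Position discount weights w_i = 1/(i+1) for i=1..4:
Weights = [1/2, 1/3, 1/4, 1/5]
Actual relevance: [5, 1, 5, 4]
DCG = 5/2 + 1/3 + 5/4 + 4/5 = 293/60
Ideal relevance (sorted desc): [5, 5, 4, 1]
Ideal DCG = 5/2 + 5/3 + 4/4 + 1/5 = 161/30
nDCG = DCG / ideal_DCG = 293/60 / 161/30 = 293/322

293/322


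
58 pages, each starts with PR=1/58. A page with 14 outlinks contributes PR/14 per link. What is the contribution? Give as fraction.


Initial PR = 1/58 = 1/58
Outlinks = 14
Contribution per link = PR / outlinks
= 1/58 / 14
= 1/812

1/812


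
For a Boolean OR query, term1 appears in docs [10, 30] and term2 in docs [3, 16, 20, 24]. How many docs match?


Boolean OR: find union of posting lists
term1 docs: [10, 30]
term2 docs: [3, 16, 20, 24]
Union: [3, 10, 16, 20, 24, 30]
|union| = 6

6
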